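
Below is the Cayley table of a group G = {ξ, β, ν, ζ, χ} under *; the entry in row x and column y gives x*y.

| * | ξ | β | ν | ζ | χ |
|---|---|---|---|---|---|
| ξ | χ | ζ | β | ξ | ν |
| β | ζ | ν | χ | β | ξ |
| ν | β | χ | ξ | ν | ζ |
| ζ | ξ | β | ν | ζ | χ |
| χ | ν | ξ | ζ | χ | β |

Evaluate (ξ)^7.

ξ^1 = ξ
ξ^2 = ξ*ξ = χ
ξ^3 = χ*ξ = ν
ξ^4 = ν*ξ = β
ξ^5 = β*ξ = ζ
ξ^6 = ζ*ξ = ξ
ξ^7 = ξ*ξ = χ

χ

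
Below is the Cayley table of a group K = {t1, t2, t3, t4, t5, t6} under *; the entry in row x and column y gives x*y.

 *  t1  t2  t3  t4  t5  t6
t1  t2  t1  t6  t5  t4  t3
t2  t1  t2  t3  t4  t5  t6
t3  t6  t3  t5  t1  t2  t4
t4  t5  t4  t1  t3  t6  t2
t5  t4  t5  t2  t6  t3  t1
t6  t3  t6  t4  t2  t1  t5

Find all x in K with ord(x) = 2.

Identity is t2. Compute the order of each non-identity element by repeated multiplication:
  t1: t1 → t2  (order 2)
  t3: t3 → t5 → t2  (order 3)
  t4: t4 → t3 → t1 → t5 → t6 → t2  (order 6)
  t5: t5 → t3 → t2  (order 3)
  t6: t6 → t5 → t1 → t3 → t4 → t2  (order 6)
Elements of order 2: {t1}.

{t1}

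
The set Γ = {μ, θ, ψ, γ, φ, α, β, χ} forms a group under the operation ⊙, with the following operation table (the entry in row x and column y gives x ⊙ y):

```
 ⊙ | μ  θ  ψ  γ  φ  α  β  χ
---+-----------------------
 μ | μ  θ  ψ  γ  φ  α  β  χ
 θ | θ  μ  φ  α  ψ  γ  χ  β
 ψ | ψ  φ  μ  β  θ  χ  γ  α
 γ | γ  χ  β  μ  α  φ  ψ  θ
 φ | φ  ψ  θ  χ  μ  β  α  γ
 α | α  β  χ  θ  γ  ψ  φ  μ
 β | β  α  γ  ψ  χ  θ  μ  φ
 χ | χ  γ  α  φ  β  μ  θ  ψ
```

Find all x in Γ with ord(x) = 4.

Identity is μ. Compute the order of each non-identity element by repeated multiplication:
  θ: θ → μ  (order 2)
  ψ: ψ → μ  (order 2)
  γ: γ → μ  (order 2)
  φ: φ → μ  (order 2)
  α: α → ψ → χ → μ  (order 4)
  β: β → μ  (order 2)
  χ: χ → ψ → α → μ  (order 4)
Elements of order 4: {α, χ}.
(Structurally, Γ here is isomorphic to the dihedral group D_4.)

{α, χ}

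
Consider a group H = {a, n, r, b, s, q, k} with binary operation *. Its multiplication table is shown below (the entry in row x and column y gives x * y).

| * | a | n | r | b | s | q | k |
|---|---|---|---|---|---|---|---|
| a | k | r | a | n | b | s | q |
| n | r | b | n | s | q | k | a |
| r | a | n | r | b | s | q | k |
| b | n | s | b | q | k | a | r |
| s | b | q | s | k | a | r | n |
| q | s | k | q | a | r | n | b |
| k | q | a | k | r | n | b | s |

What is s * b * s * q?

s * b = k
k * s = n
n * q = k
(Structurally, H here is isomorphic to the cyclic group Z_7.)

k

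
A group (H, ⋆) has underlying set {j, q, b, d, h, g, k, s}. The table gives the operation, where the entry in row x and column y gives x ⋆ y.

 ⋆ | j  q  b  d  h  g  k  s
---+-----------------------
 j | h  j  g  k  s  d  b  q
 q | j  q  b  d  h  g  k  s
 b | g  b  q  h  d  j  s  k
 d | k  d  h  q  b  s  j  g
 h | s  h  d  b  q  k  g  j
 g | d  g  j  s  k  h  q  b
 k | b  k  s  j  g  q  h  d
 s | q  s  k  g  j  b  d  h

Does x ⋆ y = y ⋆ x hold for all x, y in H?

Yes

Check whether the table is symmetric across its main diagonal.
Every entry (row x, col y) equals the entry (row y, col x), so H is abelian.
(In fact H ≅ Z_2 x Z_4.)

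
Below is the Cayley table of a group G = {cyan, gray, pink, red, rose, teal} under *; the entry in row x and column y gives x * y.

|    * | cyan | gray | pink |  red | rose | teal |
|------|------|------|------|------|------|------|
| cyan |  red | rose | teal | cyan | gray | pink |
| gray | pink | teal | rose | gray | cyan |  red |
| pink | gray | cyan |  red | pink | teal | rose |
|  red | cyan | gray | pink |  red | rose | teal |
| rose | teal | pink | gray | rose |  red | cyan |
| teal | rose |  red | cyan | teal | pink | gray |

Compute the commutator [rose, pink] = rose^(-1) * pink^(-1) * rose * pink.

teal

Identity is red; from the table rose^(-1) = rose and pink^(-1) = pink.
rose * pink = gray
gray * rose = cyan
cyan * pink = teal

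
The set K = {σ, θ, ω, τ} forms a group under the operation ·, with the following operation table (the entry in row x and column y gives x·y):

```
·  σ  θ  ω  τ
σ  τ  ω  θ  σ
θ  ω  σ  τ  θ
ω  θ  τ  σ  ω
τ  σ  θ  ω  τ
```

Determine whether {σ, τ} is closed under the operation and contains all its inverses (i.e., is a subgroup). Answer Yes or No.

Yes

{σ, τ} contains the identity τ.
Checking products: every product of two elements of {σ, τ} (read from the table) lies in {σ, τ}, so the set is closed.
In a finite group, a nonempty closed subset is a subgroup. So {σ, τ} ≤ K.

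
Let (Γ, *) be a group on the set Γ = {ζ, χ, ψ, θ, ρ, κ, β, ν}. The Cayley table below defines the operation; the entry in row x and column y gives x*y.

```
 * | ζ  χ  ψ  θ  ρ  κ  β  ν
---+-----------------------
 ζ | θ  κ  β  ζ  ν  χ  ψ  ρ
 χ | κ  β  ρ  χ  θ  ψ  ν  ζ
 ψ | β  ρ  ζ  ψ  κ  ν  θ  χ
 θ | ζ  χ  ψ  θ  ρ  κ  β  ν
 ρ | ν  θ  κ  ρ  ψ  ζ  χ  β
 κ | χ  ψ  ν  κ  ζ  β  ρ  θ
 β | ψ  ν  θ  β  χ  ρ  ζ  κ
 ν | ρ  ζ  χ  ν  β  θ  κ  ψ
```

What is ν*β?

Read row ν, column β: ν*β = κ.
(Structurally, Γ here is isomorphic to the cyclic group Z_8.)

κ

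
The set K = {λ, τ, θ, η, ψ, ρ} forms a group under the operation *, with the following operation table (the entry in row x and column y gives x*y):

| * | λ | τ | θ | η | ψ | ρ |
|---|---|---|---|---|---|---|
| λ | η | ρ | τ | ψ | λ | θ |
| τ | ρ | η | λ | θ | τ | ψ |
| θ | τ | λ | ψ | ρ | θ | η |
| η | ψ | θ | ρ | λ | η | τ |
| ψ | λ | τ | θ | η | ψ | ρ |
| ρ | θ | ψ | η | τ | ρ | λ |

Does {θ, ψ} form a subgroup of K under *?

{θ, ψ} contains the identity ψ.
Checking products: every product of two elements of {θ, ψ} (read from the table) lies in {θ, ψ}, so the set is closed.
In a finite group, a nonempty closed subset is a subgroup. So {θ, ψ} ≤ K.
(Structurally, K here is isomorphic to the cyclic group Z_6.)

Yes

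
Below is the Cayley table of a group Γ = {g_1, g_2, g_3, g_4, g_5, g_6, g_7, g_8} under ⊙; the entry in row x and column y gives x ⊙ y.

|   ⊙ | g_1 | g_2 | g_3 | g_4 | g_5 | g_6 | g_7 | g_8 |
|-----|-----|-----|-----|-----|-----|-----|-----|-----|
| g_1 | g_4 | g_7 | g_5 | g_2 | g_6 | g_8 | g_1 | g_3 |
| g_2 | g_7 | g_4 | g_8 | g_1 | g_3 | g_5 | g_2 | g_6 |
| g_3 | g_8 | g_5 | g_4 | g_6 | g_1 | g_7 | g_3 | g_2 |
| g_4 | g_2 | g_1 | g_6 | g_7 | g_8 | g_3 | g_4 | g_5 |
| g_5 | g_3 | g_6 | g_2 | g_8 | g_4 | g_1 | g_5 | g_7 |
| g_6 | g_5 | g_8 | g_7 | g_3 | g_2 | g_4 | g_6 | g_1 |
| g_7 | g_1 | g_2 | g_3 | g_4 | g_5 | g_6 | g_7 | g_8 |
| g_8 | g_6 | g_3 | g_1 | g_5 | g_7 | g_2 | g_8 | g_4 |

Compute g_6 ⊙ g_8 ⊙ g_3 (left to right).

g_5

g_6 ⊙ g_8 = g_1
g_1 ⊙ g_3 = g_5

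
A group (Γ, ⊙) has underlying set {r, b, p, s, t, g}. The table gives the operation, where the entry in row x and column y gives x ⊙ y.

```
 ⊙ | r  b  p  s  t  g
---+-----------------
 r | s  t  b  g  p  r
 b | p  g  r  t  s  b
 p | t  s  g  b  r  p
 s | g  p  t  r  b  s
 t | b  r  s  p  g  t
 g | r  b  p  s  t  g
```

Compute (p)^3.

p

p^1 = p
p^2 = p ⊙ p = g
p^3 = g ⊙ p = p
(Structurally, Γ here is isomorphic to the symmetric group S_3.)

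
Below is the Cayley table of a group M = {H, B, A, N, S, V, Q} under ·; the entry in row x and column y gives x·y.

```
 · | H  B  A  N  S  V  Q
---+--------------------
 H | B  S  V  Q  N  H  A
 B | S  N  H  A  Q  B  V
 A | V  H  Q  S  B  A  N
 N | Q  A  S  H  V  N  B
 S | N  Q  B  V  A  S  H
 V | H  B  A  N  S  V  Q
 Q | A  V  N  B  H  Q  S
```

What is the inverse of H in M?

A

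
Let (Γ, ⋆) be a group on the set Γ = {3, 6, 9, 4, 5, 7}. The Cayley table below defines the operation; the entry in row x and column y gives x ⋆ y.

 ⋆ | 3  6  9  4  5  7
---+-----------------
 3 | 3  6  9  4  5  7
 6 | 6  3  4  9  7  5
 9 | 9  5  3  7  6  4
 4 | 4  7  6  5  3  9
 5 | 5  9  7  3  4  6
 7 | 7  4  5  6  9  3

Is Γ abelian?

No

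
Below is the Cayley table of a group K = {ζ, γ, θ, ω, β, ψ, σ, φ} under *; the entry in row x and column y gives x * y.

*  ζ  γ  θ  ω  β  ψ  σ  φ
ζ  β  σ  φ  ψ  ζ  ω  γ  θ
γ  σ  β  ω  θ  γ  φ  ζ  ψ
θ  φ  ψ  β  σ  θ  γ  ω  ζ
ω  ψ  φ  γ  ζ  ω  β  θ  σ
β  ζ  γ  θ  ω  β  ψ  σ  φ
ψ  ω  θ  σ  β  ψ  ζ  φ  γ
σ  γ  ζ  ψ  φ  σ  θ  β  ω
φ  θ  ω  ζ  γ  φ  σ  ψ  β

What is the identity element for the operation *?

The identity e satisfies e * x = x for all x, so its row in the table reproduces the column headers.
Row β reads: ζ, γ, θ, ω, β, ψ, σ, φ — exactly the header order. So β is the identity.

β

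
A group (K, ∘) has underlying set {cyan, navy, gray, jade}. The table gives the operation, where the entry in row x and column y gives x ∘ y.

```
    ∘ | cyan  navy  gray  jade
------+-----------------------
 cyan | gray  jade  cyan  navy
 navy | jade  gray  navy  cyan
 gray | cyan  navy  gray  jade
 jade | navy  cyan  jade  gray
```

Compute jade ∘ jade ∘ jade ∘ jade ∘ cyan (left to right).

cyan

jade ∘ jade = gray
gray ∘ jade = jade
jade ∘ jade = gray
gray ∘ cyan = cyan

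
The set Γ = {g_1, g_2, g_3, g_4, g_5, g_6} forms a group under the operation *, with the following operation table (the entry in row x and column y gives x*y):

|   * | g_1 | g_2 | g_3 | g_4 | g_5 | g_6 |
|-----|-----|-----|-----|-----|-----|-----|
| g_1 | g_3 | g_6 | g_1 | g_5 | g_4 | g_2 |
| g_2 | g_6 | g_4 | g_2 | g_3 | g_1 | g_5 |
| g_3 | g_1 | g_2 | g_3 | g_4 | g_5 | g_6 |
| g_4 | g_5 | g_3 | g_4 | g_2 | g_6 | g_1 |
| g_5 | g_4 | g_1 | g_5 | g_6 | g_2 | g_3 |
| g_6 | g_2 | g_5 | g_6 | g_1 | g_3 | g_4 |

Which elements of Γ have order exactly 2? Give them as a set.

{g_1}

Identity is g_3. Compute the order of each non-identity element by repeated multiplication:
  g_1: g_1 → g_3  (order 2)
  g_2: g_2 → g_4 → g_3  (order 3)
  g_4: g_4 → g_2 → g_3  (order 3)
  g_5: g_5 → g_2 → g_1 → g_4 → g_6 → g_3  (order 6)
  g_6: g_6 → g_4 → g_1 → g_2 → g_5 → g_3  (order 6)
Elements of order 2: {g_1}.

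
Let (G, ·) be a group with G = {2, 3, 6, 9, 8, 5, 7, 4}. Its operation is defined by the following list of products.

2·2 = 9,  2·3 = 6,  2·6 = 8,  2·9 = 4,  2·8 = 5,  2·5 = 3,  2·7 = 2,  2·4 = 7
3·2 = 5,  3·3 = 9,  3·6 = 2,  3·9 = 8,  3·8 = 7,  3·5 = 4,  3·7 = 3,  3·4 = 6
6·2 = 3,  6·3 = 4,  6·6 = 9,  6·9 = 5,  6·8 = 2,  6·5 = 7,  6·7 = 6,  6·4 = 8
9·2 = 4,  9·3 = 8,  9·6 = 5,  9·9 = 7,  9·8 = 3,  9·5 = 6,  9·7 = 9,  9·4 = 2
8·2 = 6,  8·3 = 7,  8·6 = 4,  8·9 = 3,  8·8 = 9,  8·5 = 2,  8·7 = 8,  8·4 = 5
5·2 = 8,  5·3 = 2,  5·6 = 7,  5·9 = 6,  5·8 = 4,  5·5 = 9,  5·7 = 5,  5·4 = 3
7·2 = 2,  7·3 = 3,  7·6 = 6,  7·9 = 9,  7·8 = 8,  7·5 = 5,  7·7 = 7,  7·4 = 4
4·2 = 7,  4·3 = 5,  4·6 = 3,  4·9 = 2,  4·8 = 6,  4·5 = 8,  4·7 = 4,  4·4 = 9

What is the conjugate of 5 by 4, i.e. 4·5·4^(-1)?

The identity is 7. In row 4, the entry 7 sits in column 2, so 4^(-1) = 2.
4·5 = 8
8·2 = 6

6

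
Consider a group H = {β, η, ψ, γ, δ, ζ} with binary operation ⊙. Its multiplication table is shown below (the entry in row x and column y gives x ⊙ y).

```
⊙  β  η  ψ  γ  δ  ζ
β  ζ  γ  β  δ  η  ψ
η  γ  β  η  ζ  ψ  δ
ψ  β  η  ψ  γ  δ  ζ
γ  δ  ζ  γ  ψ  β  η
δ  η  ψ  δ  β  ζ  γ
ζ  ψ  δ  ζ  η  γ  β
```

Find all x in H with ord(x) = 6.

Identity is ψ. Compute the order of each non-identity element by repeated multiplication:
  β: β → ζ → ψ  (order 3)
  η: η → β → γ → ζ → δ → ψ  (order 6)
  γ: γ → ψ  (order 2)
  δ: δ → ζ → γ → β → η → ψ  (order 6)
  ζ: ζ → β → ψ  (order 3)
Elements of order 6: {δ, η}.

{δ, η}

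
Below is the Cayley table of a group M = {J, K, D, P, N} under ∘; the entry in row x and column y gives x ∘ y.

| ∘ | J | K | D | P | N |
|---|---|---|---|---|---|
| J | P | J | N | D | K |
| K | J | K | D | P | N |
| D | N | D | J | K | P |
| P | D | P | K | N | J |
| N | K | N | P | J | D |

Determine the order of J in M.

5

The identity element is K (its row matches the header).
J^1 = J
J^2 = J ∘ J = P
J^3 = P ∘ J = D
J^4 = D ∘ J = N
J^5 = N ∘ J = K
The first power of J equal to the identity is J^5, so ord(J) = 5.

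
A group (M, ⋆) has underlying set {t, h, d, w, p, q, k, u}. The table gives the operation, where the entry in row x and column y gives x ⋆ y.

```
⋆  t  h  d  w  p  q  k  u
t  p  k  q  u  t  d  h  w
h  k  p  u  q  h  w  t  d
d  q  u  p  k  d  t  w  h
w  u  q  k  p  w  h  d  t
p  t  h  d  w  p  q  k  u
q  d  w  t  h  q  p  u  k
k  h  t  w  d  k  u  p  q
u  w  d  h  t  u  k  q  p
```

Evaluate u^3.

u^1 = u
u^2 = u ⋆ u = p
u^3 = p ⋆ u = u

u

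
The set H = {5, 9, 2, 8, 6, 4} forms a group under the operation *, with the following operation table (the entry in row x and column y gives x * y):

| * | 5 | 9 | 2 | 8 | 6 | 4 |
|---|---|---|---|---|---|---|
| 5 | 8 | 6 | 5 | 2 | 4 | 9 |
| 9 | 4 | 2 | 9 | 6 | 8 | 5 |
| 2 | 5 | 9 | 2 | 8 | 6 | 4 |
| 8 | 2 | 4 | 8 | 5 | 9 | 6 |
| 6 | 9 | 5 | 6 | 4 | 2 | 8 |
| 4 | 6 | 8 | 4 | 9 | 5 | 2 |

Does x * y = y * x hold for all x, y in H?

No

8 * 6 = 9 but 6 * 8 = 4.
Since 8 and 6 do not commute, H is not abelian.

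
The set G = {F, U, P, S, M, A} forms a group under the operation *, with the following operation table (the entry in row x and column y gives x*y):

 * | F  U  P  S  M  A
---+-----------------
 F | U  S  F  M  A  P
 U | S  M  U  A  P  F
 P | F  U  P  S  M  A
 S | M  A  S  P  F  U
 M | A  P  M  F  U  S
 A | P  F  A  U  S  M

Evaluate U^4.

U^1 = U
U^2 = U*U = M
U^3 = M*U = P
U^4 = P*U = U

U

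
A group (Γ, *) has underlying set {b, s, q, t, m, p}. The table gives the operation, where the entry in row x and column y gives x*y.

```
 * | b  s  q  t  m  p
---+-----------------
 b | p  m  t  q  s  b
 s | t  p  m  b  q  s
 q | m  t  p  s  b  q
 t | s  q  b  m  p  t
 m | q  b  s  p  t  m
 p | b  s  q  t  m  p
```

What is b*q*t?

b*q = t
t*t = m
(Structurally, Γ here is isomorphic to the symmetric group S_3.)

m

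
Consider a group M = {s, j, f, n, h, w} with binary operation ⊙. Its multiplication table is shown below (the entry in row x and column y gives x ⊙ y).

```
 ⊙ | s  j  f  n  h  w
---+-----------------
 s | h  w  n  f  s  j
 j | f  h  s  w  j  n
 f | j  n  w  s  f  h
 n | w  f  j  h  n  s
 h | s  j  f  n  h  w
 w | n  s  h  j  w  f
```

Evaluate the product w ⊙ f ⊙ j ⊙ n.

w ⊙ f = h
h ⊙ j = j
j ⊙ n = w

w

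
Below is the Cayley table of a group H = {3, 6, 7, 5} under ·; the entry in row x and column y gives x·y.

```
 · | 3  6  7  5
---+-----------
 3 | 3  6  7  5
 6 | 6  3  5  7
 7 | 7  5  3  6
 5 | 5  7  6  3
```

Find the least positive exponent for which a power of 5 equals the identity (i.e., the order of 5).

The identity element is 3 (its row matches the header).
5^1 = 5
5^2 = 5·5 = 3
The first power of 5 equal to the identity is 5^2, so ord(5) = 2.
(Structurally, H here is isomorphic to the Klein four-group V_4.)

2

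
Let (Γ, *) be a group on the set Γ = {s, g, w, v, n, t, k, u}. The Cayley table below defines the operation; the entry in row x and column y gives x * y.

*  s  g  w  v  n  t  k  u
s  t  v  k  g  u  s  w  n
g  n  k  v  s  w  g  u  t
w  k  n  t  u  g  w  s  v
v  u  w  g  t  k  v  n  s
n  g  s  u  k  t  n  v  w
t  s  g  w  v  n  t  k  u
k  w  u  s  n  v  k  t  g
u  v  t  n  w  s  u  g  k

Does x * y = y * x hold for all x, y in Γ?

No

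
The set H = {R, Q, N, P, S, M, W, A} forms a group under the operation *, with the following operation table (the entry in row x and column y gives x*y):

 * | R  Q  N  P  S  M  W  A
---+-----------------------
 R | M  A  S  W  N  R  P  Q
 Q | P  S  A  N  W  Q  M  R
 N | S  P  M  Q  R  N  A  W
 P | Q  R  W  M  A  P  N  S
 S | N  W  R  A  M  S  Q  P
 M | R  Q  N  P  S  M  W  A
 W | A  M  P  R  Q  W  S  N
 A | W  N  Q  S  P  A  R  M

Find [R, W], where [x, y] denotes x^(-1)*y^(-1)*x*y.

Identity is M; from the table R^(-1) = R and W^(-1) = Q.
R*Q = A
A*R = W
W*W = S

S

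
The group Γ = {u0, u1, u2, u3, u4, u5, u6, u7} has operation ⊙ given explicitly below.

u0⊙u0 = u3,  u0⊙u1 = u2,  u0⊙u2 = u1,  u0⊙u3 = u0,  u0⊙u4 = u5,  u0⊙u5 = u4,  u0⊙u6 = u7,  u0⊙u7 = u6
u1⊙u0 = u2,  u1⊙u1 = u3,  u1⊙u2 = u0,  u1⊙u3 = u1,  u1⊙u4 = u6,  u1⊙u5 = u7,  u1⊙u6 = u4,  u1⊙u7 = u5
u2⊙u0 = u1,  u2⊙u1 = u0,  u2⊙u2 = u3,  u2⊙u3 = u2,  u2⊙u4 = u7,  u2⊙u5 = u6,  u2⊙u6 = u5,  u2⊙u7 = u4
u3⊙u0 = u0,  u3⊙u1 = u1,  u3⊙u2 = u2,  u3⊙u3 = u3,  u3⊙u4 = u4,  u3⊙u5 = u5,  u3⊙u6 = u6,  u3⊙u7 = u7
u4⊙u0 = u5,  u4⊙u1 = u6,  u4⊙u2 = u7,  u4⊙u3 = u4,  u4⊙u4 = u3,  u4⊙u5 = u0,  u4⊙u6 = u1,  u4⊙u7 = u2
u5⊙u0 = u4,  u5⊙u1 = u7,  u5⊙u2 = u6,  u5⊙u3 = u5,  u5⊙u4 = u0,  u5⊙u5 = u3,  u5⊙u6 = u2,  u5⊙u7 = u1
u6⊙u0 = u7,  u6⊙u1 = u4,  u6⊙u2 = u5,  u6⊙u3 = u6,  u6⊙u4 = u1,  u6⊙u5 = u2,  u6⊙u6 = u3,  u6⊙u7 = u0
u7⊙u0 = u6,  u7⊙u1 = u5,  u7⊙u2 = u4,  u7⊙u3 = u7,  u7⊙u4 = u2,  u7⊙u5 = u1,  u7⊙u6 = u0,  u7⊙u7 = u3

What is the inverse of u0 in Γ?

u0

First locate the identity: row u3 matches the header, so u3 is the identity.
Scan row u0 for u3: u0 ⊙ u0 = u3. Hence u0^(-1) = u0.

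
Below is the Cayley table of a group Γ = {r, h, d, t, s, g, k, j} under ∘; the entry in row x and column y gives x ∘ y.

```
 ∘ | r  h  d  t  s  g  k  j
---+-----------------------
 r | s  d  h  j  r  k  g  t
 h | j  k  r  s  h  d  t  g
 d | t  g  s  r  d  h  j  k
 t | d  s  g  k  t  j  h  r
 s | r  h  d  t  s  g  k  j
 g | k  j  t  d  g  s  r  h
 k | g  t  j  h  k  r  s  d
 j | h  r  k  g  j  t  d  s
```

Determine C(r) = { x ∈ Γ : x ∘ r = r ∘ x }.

Compare row r with column r entry by entry.
k ∘ r = g = r ∘ k, so k commutes with r.
d ∘ r = t but r ∘ d = h, so d does not.
Collecting the elements that commute with r: C(r) = {g, k, r, s}.

{g, k, r, s}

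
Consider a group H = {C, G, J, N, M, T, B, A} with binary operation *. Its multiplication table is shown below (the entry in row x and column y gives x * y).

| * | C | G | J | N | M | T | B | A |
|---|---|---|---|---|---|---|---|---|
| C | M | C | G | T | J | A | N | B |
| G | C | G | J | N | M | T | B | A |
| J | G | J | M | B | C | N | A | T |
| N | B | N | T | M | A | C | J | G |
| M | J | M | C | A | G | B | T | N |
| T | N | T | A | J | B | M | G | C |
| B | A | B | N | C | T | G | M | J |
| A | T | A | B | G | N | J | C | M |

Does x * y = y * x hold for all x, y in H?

J * N = B but N * J = T.
Since J and N do not commute, H is not abelian.

No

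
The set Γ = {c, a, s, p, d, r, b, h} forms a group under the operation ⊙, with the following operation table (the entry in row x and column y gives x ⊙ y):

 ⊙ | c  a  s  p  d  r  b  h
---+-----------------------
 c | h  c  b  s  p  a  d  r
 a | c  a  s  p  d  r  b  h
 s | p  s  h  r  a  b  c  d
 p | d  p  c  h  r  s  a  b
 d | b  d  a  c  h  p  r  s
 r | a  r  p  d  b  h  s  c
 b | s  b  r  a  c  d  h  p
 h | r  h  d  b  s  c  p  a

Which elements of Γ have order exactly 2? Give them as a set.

{h}

Identity is a. Compute the order of each non-identity element by repeated multiplication:
  c: c → h → r → a  (order 4)
  s: s → h → d → a  (order 4)
  p: p → h → b → a  (order 4)
  d: d → h → s → a  (order 4)
  r: r → h → c → a  (order 4)
  b: b → h → p → a  (order 4)
  h: h → a  (order 2)
Elements of order 2: {h}.
(Structurally, Γ here is isomorphic to the quaternion group Q_8.)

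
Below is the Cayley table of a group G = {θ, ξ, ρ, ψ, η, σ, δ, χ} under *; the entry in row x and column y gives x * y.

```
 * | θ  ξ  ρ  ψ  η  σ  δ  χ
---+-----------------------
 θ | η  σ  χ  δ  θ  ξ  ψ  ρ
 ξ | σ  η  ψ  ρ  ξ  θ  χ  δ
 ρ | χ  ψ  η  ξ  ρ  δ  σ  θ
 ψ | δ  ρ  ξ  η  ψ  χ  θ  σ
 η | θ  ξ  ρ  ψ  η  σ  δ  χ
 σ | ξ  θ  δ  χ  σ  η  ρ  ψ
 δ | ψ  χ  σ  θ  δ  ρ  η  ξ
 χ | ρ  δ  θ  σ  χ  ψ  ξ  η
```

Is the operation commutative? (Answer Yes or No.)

Check whether the table is symmetric across its main diagonal.
Every entry (row x, col y) equals the entry (row y, col x), so G is abelian.

Yes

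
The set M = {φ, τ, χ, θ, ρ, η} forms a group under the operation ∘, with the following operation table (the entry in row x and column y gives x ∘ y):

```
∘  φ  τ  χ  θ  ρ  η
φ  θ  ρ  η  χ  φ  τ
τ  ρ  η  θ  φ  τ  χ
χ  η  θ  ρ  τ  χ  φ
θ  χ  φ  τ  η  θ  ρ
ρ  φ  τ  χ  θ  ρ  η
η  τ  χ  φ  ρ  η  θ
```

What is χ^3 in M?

χ

χ^1 = χ
χ^2 = χ ∘ χ = ρ
χ^3 = ρ ∘ χ = χ
(Structurally, M here is isomorphic to the cyclic group Z_6.)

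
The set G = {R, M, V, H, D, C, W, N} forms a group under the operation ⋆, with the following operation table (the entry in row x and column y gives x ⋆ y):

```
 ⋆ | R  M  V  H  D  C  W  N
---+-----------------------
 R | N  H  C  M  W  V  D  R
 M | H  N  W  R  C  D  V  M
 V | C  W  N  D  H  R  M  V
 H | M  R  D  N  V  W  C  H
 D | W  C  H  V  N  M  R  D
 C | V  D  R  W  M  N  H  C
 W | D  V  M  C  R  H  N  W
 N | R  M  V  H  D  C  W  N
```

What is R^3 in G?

R

R^1 = R
R^2 = R ⋆ R = N
R^3 = N ⋆ R = R
(Structurally, G here is isomorphic to the elementary abelian group (Z_2)^3.)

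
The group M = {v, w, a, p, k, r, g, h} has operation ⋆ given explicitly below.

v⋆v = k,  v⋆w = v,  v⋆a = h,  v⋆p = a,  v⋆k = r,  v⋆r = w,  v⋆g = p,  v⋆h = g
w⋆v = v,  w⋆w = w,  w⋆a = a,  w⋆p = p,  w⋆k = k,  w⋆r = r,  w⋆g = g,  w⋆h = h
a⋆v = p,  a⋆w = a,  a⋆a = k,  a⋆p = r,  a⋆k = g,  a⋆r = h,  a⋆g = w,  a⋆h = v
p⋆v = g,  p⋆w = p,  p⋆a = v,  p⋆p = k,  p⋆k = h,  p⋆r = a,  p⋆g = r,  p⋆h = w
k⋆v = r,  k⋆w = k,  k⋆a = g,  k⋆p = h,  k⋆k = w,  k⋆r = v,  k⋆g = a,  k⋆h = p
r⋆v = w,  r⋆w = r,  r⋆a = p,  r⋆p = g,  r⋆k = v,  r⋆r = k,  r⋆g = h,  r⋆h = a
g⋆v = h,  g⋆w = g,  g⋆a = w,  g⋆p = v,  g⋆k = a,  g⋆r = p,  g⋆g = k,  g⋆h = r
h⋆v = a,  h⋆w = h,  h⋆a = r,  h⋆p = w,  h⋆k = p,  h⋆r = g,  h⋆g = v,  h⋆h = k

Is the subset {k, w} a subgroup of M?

Yes

{k, w} contains the identity w.
Checking products: every product of two elements of {k, w} (read from the table) lies in {k, w}, so the set is closed.
In a finite group, a nonempty closed subset is a subgroup. So {k, w} ≤ M.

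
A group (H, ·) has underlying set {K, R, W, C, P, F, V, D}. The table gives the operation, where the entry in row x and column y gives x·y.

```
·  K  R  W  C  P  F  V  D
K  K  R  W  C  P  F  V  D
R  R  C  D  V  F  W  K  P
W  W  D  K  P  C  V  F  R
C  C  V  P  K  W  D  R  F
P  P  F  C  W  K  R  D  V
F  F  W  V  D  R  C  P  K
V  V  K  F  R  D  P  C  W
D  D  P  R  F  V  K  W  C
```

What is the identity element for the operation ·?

The identity e satisfies e·x = x for all x, so its row in the table reproduces the column headers.
Row K reads: K, R, W, C, P, F, V, D — exactly the header order. So K is the identity.
(Structurally, H here is isomorphic to Z_2 x Z_4.)

K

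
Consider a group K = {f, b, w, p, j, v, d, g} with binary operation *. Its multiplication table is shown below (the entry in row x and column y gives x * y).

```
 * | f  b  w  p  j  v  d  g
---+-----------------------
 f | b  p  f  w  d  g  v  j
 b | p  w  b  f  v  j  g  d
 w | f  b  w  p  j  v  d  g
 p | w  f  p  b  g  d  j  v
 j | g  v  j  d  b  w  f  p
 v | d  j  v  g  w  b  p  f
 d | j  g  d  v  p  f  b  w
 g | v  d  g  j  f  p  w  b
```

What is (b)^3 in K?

b^1 = b
b^2 = b * b = w
b^3 = w * b = b

b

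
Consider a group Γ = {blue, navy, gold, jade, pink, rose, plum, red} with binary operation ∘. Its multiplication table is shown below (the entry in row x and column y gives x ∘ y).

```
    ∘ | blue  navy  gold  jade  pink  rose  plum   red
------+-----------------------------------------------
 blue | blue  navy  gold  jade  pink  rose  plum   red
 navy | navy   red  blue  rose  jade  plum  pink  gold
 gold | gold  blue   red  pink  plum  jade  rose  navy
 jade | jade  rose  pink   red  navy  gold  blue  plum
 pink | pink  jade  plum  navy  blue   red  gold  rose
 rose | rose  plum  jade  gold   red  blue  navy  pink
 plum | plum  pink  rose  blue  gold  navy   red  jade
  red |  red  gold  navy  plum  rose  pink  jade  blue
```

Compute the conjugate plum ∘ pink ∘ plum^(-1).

The identity is blue. In row plum, the entry blue sits in column jade, so plum^(-1) = jade.
plum ∘ pink = gold
gold ∘ jade = pink

pink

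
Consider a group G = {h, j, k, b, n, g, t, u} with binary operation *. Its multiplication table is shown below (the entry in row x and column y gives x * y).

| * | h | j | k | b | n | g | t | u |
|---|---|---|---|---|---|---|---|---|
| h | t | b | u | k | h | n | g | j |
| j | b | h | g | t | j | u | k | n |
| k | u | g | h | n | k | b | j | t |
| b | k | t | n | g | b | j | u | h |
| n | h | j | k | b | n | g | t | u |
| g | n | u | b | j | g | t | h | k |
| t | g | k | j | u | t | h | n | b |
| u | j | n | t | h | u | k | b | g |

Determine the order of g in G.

4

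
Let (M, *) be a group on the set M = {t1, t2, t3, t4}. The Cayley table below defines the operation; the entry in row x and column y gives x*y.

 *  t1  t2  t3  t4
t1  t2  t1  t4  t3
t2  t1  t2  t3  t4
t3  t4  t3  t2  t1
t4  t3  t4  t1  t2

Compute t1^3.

t1^1 = t1
t1^2 = t1*t1 = t2
t1^3 = t2*t1 = t1

t1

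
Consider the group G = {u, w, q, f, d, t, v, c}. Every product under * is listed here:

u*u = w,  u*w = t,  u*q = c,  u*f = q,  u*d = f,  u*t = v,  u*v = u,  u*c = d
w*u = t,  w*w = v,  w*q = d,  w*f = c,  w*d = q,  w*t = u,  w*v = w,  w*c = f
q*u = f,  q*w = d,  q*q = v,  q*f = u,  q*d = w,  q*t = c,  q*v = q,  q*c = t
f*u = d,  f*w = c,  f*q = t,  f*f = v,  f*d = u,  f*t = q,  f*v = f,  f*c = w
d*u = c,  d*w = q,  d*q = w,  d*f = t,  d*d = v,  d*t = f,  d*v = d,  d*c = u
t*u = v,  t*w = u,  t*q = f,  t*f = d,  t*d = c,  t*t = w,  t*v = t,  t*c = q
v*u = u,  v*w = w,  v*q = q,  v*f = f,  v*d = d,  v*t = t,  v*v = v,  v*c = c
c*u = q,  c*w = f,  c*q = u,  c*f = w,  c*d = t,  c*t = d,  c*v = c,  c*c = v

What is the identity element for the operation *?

v

The identity e satisfies e * x = x for all x, so its row in the table reproduces the column headers.
Row v reads: u, w, q, f, d, t, v, c — exactly the header order. So v is the identity.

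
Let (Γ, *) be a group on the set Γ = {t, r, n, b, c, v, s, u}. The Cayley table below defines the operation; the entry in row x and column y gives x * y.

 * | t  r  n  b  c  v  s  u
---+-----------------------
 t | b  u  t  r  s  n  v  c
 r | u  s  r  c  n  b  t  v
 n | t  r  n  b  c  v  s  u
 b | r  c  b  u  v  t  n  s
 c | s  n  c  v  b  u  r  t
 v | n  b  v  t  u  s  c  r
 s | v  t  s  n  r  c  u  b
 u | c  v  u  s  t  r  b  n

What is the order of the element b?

4

The identity element is n (its row matches the header).
b^1 = b
b^2 = b * b = u
b^3 = u * b = s
b^4 = s * b = n
The first power of b equal to the identity is b^4, so ord(b) = 4.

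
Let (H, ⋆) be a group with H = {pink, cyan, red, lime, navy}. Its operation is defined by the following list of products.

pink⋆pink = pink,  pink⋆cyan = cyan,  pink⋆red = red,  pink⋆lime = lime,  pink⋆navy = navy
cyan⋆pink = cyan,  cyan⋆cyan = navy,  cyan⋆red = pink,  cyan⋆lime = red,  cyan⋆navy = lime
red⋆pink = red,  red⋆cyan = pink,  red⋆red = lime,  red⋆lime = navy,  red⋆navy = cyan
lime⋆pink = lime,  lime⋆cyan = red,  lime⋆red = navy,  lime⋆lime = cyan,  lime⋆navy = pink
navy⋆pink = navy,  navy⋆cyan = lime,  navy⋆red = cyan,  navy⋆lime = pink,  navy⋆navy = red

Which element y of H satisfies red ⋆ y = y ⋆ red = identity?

First locate the identity: row pink matches the header, so pink is the identity.
Scan row red for pink: red ⋆ cyan = pink. Hence red^(-1) = cyan.

cyan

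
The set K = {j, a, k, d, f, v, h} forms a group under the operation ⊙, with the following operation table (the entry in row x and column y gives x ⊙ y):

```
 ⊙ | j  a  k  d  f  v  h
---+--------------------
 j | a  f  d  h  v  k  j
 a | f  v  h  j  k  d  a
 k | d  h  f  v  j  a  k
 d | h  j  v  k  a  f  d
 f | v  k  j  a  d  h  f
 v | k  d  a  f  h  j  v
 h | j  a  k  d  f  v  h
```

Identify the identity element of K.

The identity e satisfies e ⊙ x = x for all x, so its row in the table reproduces the column headers.
Row h reads: j, a, k, d, f, v, h — exactly the header order. So h is the identity.

h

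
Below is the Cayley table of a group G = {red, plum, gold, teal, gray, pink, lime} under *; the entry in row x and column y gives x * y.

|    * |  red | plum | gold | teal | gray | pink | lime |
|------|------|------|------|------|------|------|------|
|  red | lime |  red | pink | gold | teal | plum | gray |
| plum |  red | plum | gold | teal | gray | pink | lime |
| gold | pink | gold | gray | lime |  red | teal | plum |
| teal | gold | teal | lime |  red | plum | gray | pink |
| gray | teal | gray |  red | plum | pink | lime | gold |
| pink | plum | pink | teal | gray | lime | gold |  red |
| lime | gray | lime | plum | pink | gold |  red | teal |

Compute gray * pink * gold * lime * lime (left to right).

teal

gray * pink = lime
lime * gold = plum
plum * lime = lime
lime * lime = teal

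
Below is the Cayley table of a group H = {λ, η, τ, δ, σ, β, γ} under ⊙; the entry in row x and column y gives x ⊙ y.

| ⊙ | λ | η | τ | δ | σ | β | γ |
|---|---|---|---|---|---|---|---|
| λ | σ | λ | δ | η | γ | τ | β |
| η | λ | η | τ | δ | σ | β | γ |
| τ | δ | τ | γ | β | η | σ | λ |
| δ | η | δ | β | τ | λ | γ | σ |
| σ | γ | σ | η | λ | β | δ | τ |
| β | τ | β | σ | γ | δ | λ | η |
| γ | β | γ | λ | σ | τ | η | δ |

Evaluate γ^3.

γ^1 = γ
γ^2 = γ ⊙ γ = δ
γ^3 = δ ⊙ γ = σ

σ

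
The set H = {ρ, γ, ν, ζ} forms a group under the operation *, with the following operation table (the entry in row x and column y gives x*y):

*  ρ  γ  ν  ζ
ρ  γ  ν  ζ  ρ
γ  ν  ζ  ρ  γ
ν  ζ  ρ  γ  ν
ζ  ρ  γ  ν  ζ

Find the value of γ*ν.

ρ

Read row γ, column ν: γ*ν = ρ.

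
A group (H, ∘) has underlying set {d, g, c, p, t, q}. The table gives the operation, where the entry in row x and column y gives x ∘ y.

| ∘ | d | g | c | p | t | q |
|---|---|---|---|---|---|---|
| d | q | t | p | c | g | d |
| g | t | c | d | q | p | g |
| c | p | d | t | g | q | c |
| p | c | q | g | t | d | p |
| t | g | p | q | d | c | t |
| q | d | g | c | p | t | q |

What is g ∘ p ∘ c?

c

g ∘ p = q
q ∘ c = c
(Structurally, H here is isomorphic to the cyclic group Z_6.)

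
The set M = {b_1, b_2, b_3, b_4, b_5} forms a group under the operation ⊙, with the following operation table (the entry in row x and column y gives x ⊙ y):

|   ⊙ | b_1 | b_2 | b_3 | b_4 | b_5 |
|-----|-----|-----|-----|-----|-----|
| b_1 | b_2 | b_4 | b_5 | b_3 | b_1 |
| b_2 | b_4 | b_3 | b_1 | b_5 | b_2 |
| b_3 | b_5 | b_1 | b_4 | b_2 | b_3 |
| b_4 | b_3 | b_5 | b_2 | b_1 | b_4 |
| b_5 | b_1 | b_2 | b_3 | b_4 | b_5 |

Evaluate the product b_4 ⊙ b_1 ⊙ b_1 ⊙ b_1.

b_1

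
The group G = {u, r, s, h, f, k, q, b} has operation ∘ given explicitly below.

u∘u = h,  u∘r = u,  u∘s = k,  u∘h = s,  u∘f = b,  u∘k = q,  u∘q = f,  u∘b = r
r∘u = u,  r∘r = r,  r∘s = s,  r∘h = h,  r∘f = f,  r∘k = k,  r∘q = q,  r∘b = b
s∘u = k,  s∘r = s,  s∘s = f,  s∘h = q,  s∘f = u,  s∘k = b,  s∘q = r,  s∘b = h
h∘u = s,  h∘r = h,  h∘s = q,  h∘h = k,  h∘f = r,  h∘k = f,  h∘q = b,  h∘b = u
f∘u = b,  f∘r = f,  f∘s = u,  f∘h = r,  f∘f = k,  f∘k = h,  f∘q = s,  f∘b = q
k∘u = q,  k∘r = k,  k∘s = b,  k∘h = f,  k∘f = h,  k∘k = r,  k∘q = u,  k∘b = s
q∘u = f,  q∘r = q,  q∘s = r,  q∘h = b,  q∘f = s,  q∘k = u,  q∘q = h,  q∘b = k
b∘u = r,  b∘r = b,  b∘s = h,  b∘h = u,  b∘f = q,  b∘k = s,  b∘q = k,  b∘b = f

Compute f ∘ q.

Read row f, column q: f ∘ q = s.

s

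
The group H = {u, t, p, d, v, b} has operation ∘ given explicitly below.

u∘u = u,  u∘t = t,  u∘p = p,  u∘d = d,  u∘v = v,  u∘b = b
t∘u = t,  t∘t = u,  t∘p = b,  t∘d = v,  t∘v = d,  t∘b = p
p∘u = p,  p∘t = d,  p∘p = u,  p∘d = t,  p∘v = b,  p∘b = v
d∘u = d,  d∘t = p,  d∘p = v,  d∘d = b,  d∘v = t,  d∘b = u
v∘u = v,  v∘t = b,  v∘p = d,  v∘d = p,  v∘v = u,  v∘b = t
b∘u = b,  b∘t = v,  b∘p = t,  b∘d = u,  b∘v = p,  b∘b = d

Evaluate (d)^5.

b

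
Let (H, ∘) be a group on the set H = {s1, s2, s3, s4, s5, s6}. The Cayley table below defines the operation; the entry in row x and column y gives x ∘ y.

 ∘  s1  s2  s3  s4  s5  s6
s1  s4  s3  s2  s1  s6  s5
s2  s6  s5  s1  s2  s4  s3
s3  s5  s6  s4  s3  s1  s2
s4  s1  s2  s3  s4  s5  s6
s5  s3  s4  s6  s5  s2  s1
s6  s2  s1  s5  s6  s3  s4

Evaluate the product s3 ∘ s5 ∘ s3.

s2

s3 ∘ s5 = s1
s1 ∘ s3 = s2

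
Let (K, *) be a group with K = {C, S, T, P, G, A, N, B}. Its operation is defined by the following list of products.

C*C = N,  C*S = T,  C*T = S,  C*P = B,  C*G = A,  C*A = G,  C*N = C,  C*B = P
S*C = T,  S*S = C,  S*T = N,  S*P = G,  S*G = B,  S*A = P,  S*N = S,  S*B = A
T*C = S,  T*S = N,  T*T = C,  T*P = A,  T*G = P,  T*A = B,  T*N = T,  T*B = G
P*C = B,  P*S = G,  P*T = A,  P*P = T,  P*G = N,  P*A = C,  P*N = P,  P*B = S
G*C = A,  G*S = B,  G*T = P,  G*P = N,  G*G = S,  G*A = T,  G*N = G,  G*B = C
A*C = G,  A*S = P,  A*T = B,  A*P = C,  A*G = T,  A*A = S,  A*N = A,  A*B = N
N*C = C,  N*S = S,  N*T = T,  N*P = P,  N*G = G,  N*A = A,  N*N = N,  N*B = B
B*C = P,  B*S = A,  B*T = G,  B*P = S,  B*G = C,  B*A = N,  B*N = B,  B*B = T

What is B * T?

G

Read row B, column T: B * T = G.
(Structurally, K here is isomorphic to the cyclic group Z_8.)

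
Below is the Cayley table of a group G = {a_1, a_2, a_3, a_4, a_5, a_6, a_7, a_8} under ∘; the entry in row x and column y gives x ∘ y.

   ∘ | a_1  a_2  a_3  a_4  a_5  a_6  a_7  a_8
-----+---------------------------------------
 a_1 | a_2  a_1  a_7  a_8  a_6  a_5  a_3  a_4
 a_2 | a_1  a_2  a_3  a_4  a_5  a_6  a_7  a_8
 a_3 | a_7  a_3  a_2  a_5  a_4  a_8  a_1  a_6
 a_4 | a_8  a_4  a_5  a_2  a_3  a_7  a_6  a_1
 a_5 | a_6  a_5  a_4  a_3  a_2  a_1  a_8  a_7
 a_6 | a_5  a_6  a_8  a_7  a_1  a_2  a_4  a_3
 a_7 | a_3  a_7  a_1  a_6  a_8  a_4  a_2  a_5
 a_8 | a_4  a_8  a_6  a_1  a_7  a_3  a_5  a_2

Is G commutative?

Check whether the table is symmetric across its main diagonal.
Every entry (row x, col y) equals the entry (row y, col x), so G is abelian.

Yes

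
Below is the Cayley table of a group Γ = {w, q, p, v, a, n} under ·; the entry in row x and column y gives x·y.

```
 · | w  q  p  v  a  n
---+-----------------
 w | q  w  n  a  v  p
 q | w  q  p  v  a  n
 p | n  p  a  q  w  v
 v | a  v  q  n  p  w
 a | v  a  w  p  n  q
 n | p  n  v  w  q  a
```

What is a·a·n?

a

a·a = n
n·n = a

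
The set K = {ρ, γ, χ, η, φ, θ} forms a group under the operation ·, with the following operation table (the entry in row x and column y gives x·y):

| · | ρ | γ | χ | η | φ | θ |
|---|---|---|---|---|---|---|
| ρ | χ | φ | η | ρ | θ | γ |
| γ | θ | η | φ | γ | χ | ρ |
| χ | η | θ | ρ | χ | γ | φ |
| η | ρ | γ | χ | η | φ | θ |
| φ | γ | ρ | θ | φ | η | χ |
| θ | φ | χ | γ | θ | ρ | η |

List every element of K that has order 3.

{ρ, χ}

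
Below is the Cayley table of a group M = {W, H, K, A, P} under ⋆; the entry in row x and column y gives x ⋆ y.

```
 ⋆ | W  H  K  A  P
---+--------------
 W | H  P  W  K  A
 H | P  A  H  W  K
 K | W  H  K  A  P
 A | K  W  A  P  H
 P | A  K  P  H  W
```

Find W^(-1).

First locate the identity: row K matches the header, so K is the identity.
Scan row W for K: W ⋆ A = K. Hence W^(-1) = A.
(Structurally, M here is isomorphic to the cyclic group Z_5.)

A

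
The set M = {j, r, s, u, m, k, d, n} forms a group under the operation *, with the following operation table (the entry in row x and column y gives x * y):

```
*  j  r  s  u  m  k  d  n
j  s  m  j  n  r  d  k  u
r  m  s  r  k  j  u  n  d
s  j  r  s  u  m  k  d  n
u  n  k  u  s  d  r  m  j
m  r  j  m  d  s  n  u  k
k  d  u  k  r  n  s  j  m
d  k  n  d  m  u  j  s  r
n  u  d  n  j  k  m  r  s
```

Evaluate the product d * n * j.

d * n = r
r * j = m

m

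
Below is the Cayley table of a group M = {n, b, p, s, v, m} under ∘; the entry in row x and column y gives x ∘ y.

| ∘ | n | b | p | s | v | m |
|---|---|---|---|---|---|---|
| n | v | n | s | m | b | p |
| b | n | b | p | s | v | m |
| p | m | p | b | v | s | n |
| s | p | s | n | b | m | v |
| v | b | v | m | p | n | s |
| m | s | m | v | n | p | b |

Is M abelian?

No

v ∘ p = m but p ∘ v = s.
Since v and p do not commute, M is not abelian.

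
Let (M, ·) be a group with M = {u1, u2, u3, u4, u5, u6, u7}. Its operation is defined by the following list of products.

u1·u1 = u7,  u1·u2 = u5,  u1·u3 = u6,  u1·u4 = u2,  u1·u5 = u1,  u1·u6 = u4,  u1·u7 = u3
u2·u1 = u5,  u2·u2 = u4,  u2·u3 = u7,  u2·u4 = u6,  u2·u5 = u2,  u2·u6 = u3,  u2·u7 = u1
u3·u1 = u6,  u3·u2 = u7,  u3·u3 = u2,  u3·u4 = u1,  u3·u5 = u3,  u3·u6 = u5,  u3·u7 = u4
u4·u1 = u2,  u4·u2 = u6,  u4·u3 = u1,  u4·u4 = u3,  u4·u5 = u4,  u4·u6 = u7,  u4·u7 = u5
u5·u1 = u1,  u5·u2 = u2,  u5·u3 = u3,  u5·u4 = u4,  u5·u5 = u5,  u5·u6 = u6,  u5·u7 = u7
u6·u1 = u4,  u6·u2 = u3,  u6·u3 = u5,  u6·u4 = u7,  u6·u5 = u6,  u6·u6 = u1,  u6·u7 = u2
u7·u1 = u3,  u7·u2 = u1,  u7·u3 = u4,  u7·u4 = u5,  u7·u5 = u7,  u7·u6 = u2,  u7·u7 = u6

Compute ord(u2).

The identity element is u5 (its row matches the header).
u2^1 = u2
u2^2 = u2·u2 = u4
u2^3 = u4·u2 = u6
u2^4 = u6·u2 = u3
u2^5 = u3·u2 = u7
u2^6 = u7·u2 = u1
u2^7 = u1·u2 = u5
The first power of u2 equal to the identity is u2^7, so ord(u2) = 7.
(Structurally, M here is isomorphic to the cyclic group Z_7.)

7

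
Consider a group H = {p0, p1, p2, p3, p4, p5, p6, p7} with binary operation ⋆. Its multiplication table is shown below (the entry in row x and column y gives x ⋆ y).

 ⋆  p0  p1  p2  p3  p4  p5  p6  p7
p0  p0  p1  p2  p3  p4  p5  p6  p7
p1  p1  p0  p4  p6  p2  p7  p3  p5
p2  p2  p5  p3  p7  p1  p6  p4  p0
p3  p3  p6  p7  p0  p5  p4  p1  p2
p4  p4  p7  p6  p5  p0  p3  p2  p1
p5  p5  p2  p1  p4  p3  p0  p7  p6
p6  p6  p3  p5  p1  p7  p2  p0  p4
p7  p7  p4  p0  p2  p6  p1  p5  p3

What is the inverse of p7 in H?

p2

First locate the identity: row p0 matches the header, so p0 is the identity.
Scan row p7 for p0: p7 ⋆ p2 = p0. Hence p7^(-1) = p2.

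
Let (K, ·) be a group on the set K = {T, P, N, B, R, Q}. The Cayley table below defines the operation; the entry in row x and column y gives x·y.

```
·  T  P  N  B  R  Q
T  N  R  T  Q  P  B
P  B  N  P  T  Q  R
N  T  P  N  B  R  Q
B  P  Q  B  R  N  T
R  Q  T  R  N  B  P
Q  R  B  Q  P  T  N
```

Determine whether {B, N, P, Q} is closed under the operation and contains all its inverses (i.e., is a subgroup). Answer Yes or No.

No

B·B = R, which is not in {B, N, P, Q}.
The subset is not closed under ·, so it is not a subgroup.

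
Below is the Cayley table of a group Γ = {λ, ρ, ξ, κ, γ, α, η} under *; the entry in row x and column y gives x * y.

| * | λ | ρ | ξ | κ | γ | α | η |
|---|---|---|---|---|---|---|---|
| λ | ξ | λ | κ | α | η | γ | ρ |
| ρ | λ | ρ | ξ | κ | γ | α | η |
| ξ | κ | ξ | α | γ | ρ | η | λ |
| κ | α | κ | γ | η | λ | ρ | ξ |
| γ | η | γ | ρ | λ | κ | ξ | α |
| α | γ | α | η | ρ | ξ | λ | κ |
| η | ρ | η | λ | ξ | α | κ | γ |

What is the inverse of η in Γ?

First locate the identity: row ρ matches the header, so ρ is the identity.
Scan row η for ρ: η * λ = ρ. Hence η^(-1) = λ.
(Structurally, Γ here is isomorphic to the cyclic group Z_7.)

λ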